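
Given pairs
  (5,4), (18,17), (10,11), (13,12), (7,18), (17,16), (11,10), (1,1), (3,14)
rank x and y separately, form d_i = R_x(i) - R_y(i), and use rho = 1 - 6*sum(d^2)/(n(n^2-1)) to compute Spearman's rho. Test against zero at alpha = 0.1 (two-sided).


Step 1: Rank x and y separately (midranks; no ties here).
rank(x): 5->3, 18->9, 10->5, 13->7, 7->4, 17->8, 11->6, 1->1, 3->2
rank(y): 4->2, 17->8, 11->4, 12->5, 18->9, 16->7, 10->3, 1->1, 14->6
Step 2: d_i = R_x(i) - R_y(i); compute d_i^2.
  (3-2)^2=1, (9-8)^2=1, (5-4)^2=1, (7-5)^2=4, (4-9)^2=25, (8-7)^2=1, (6-3)^2=9, (1-1)^2=0, (2-6)^2=16
sum(d^2) = 58.
Step 3: rho = 1 - 6*58 / (9*(9^2 - 1)) = 1 - 348/720 = 0.516667.
Step 4: Under H0, t = rho * sqrt((n-2)/(1-rho^2)) = 1.5966 ~ t(7).
Step 5: Two-sided p-value from the t-distribution with 7 df = 0.154390.
Step 6: alpha = 0.1. fail to reject H0.

rho = 0.5167, p = 0.154390, fail to reject H0 at alpha = 0.1.


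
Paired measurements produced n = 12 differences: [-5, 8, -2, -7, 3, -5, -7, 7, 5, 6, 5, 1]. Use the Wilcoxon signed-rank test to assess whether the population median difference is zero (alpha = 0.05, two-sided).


Step 1: Drop any zero differences (none here) and take |d_i|.
|d| = [5, 8, 2, 7, 3, 5, 7, 7, 5, 6, 5, 1]
Step 2: Midrank |d_i| (ties get averaged ranks).
ranks: |5|->5.5, |8|->12, |2|->2, |7|->10, |3|->3, |5|->5.5, |7|->10, |7|->10, |5|->5.5, |6|->8, |5|->5.5, |1|->1
Step 3: Attach original signs; sum ranks with positive sign and with negative sign.
W+ = 12 + 3 + 10 + 5.5 + 8 + 5.5 + 1 = 45
W- = 5.5 + 2 + 10 + 5.5 + 10 = 33
(Check: W+ + W- = 78 should equal n(n+1)/2 = 78.)
Step 4: Test statistic W = min(W+, W-) = 33.
Step 5: Ties in |d|, so use the tie-corrected normal approximation.
        E[W] = n(n+1)/4 = 12*13/4 = 39.
        Tie groups: |d|=5 (t=4), |d|=7 (t=3); sum(t^3 - t) = 84.
        Var[W] = n(n+1)(2n+1)/24 - sum(t^3-t)/48 = 3900/24 - 84/48 = 160.75.
        z = (W - E[W]) / sqrt(Var[W]) = (33 - 39) / 12.6787 = -0.4732.
        Two-sided p = 2*Phi(z) = 0.636046.
Step 6: alpha = 0.05. fail to reject H0.

W+ = 45, W- = 33, W = min = 33, p = 0.636046, fail to reject H0.


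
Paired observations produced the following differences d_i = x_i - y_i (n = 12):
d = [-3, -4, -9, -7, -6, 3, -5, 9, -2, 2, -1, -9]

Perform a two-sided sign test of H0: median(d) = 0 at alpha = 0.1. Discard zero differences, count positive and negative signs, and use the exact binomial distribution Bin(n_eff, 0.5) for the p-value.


Step 1: Discard zero differences. Original n = 12; n_eff = number of nonzero differences = 12.
Nonzero differences (with sign): -3, -4, -9, -7, -6, +3, -5, +9, -2, +2, -1, -9
Step 2: Count signs: positive = 3, negative = 9.
Step 3: Under H0: P(positive) = 0.5, so the number of positives S ~ Bin(12, 0.5).
Step 4: Two-sided exact p-value = sum of Bin(12,0.5) probabilities at or below the observed probability = 0.145996.
Step 5: alpha = 0.1. fail to reject H0.

n_eff = 12, pos = 3, neg = 9, p = 0.145996, fail to reject H0.


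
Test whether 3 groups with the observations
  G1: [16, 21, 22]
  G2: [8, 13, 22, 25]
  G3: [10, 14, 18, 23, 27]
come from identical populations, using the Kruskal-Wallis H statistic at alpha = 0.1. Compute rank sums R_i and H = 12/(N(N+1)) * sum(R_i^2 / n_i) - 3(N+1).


Step 1: Combine all N = 12 observations and assign midranks.
sorted (value, group, rank): (8,G2,1), (10,G3,2), (13,G2,3), (14,G3,4), (16,G1,5), (18,G3,6), (21,G1,7), (22,G1,8.5), (22,G2,8.5), (23,G3,10), (25,G2,11), (27,G3,12)
Step 2: Sum ranks within each group.
R_1 = 20.5 (n_1 = 3)
R_2 = 23.5 (n_2 = 4)
R_3 = 34 (n_3 = 5)
Step 3: H = 12/(N(N+1)) * sum(R_i^2/n_i) - 3(N+1)
     = 12/(12*13) * (20.5^2/3 + 23.5^2/4 + 34^2/5) - 3*13
     = 0.076923 * 509.346 - 39
     = 0.180449.
Step 4: Ties present; correction factor C = 1 - 6/(12^3 - 12) = 0.996503. Corrected H = 0.180449 / 0.996503 = 0.181082.
Step 5: Under H0, H ~ chi^2(2); p-value = 0.913437.
Step 6: alpha = 0.1. fail to reject H0.

H = 0.1811, df = 2, p = 0.913437, fail to reject H0.


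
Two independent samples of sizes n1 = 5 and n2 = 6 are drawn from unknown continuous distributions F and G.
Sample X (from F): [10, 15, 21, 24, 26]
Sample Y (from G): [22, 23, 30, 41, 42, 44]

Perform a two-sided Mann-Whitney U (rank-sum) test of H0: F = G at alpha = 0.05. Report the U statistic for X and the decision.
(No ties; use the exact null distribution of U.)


Step 1: Combine and sort all 11 observations; assign midranks.
sorted (value, group): (10,X), (15,X), (21,X), (22,Y), (23,Y), (24,X), (26,X), (30,Y), (41,Y), (42,Y), (44,Y)
ranks: 10->1, 15->2, 21->3, 22->4, 23->5, 24->6, 26->7, 30->8, 41->9, 42->10, 44->11
Step 2: Rank sum for X: R1 = 1 + 2 + 3 + 6 + 7 = 19.
Step 3: U_X = R1 - n1(n1+1)/2 = 19 - 5*6/2 = 19 - 15 = 4.
       U_Y = n1*n2 - U_X = 30 - 4 = 26.
Step 4: No ties, so the exact null distribution of U (based on enumerating the C(11,5) = 462 equally likely rank assignments) gives the two-sided p-value.
Step 5: p-value = 0.051948; compare to alpha = 0.05. fail to reject H0.

U_X = 4, p = 0.051948, fail to reject H0 at alpha = 0.05.


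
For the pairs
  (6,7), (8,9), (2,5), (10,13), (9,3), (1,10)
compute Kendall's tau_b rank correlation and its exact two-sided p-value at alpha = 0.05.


Step 1: Enumerate the 15 unordered pairs (i,j) with i<j and classify each by sign(x_j-x_i) * sign(y_j-y_i).
  (1,2):dx=+2,dy=+2->C; (1,3):dx=-4,dy=-2->C; (1,4):dx=+4,dy=+6->C; (1,5):dx=+3,dy=-4->D
  (1,6):dx=-5,dy=+3->D; (2,3):dx=-6,dy=-4->C; (2,4):dx=+2,dy=+4->C; (2,5):dx=+1,dy=-6->D
  (2,6):dx=-7,dy=+1->D; (3,4):dx=+8,dy=+8->C; (3,5):dx=+7,dy=-2->D; (3,6):dx=-1,dy=+5->D
  (4,5):dx=-1,dy=-10->C; (4,6):dx=-9,dy=-3->C; (5,6):dx=-8,dy=+7->D
Step 2: C = 8, D = 7, total pairs = 15.
Step 3: tau = (C - D)/(n(n-1)/2) = (8 - 7)/15 = 0.066667.
Step 4: Exact two-sided p-value (enumerate n! = 720 permutations of y under H0): p = 1.000000.
Step 5: alpha = 0.05. fail to reject H0.

tau_b = 0.0667 (C=8, D=7), p = 1.000000, fail to reject H0.


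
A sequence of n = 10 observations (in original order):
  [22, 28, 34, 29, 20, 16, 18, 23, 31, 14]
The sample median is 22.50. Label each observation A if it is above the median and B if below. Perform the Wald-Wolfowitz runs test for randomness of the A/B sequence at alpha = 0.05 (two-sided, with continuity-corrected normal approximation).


Step 1: Compute median = 22.50; label A = above, B = below.
Labels in order: BAAABBBAAB  (n_A = 5, n_B = 5)
Step 2: Count runs R = 5.
Step 3: Under H0 (random ordering), E[R] = 2*n_A*n_B/(n_A+n_B) + 1 = 2*5*5/10 + 1 = 6.0000.
        Var[R] = 2*n_A*n_B*(2*n_A*n_B - n_A - n_B) / ((n_A+n_B)^2 * (n_A+n_B-1)) = 2000/900 = 2.2222.
        SD[R] = 1.4907.
Step 4: Continuity-corrected z = (R + 0.5 - E[R]) / SD[R] = (5 + 0.5 - 6.0000) / 1.4907 = -0.3354.
Step 5: Two-sided p-value via normal approximation = 2*(1 - Phi(|z|)) = 0.737316.
Step 6: alpha = 0.05. fail to reject H0.

R = 5, z = -0.3354, p = 0.737316, fail to reject H0.


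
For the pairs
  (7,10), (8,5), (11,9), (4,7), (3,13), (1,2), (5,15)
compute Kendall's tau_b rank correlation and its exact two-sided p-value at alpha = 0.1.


Step 1: Enumerate the 21 unordered pairs (i,j) with i<j and classify each by sign(x_j-x_i) * sign(y_j-y_i).
  (1,2):dx=+1,dy=-5->D; (1,3):dx=+4,dy=-1->D; (1,4):dx=-3,dy=-3->C; (1,5):dx=-4,dy=+3->D
  (1,6):dx=-6,dy=-8->C; (1,7):dx=-2,dy=+5->D; (2,3):dx=+3,dy=+4->C; (2,4):dx=-4,dy=+2->D
  (2,5):dx=-5,dy=+8->D; (2,6):dx=-7,dy=-3->C; (2,7):dx=-3,dy=+10->D; (3,4):dx=-7,dy=-2->C
  (3,5):dx=-8,dy=+4->D; (3,6):dx=-10,dy=-7->C; (3,7):dx=-6,dy=+6->D; (4,5):dx=-1,dy=+6->D
  (4,6):dx=-3,dy=-5->C; (4,7):dx=+1,dy=+8->C; (5,6):dx=-2,dy=-11->C; (5,7):dx=+2,dy=+2->C
  (6,7):dx=+4,dy=+13->C
Step 2: C = 11, D = 10, total pairs = 21.
Step 3: tau = (C - D)/(n(n-1)/2) = (11 - 10)/21 = 0.047619.
Step 4: Exact two-sided p-value (enumerate n! = 5040 permutations of y under H0): p = 1.000000.
Step 5: alpha = 0.1. fail to reject H0.

tau_b = 0.0476 (C=11, D=10), p = 1.000000, fail to reject H0.


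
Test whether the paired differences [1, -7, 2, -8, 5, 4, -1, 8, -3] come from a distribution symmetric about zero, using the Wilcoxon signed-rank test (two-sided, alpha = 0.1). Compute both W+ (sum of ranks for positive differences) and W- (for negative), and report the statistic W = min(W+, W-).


Step 1: Drop any zero differences (none here) and take |d_i|.
|d| = [1, 7, 2, 8, 5, 4, 1, 8, 3]
Step 2: Midrank |d_i| (ties get averaged ranks).
ranks: |1|->1.5, |7|->7, |2|->3, |8|->8.5, |5|->6, |4|->5, |1|->1.5, |8|->8.5, |3|->4
Step 3: Attach original signs; sum ranks with positive sign and with negative sign.
W+ = 1.5 + 3 + 6 + 5 + 8.5 = 24
W- = 7 + 8.5 + 1.5 + 4 = 21
(Check: W+ + W- = 45 should equal n(n+1)/2 = 45.)
Step 4: Test statistic W = min(W+, W-) = 21.
Step 5: Ties in |d|, so use the tie-corrected normal approximation.
        E[W] = n(n+1)/4 = 9*10/4 = 22.5.
        Tie groups: |d|=1 (t=2), |d|=8 (t=2); sum(t^3 - t) = 12.
        Var[W] = n(n+1)(2n+1)/24 - sum(t^3-t)/48 = 1710/24 - 12/48 = 71.
        z = (W - E[W]) / sqrt(Var[W]) = (21 - 22.5) / 8.4261 = -0.1780.
        Two-sided p = 2*Phi(z) = 0.858709.
Step 6: alpha = 0.1. fail to reject H0.

W+ = 24, W- = 21, W = min = 21, p = 0.858709, fail to reject H0.


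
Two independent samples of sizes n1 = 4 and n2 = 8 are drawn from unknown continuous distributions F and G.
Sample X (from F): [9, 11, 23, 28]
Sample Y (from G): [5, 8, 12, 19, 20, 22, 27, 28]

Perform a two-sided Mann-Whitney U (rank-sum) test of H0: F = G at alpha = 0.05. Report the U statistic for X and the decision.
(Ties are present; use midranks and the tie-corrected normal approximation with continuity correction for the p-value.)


Step 1: Combine and sort all 12 observations; assign midranks.
sorted (value, group): (5,Y), (8,Y), (9,X), (11,X), (12,Y), (19,Y), (20,Y), (22,Y), (23,X), (27,Y), (28,X), (28,Y)
ranks: 5->1, 8->2, 9->3, 11->4, 12->5, 19->6, 20->7, 22->8, 23->9, 27->10, 28->11.5, 28->11.5
Step 2: Rank sum for X: R1 = 3 + 4 + 9 + 11.5 = 27.5.
Step 3: U_X = R1 - n1(n1+1)/2 = 27.5 - 4*5/2 = 27.5 - 10 = 17.5.
       U_Y = n1*n2 - U_X = 32 - 17.5 = 14.5.
Step 4: Ties are present, so use the tie-corrected normal approximation (with continuity correction) for the p-value.
Step 5: p-value = 0.864901; compare to alpha = 0.05. fail to reject H0.

U_X = 17.5, p = 0.864901, fail to reject H0 at alpha = 0.05.


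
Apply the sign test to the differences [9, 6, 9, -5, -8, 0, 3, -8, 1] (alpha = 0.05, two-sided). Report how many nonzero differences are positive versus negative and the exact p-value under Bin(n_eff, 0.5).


Step 1: Discard zero differences. Original n = 9; n_eff = number of nonzero differences = 8.
Nonzero differences (with sign): +9, +6, +9, -5, -8, +3, -8, +1
Step 2: Count signs: positive = 5, negative = 3.
Step 3: Under H0: P(positive) = 0.5, so the number of positives S ~ Bin(8, 0.5).
Step 4: Two-sided exact p-value = sum of Bin(8,0.5) probabilities at or below the observed probability = 0.726562.
Step 5: alpha = 0.05. fail to reject H0.

n_eff = 8, pos = 5, neg = 3, p = 0.726562, fail to reject H0.


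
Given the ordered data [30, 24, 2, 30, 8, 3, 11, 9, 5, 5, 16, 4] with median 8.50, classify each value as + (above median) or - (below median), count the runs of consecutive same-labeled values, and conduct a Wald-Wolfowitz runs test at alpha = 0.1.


Step 1: Compute median = 8.50; label A = above, B = below.
Labels in order: AABABBAABBAB  (n_A = 6, n_B = 6)
Step 2: Count runs R = 8.
Step 3: Under H0 (random ordering), E[R] = 2*n_A*n_B/(n_A+n_B) + 1 = 2*6*6/12 + 1 = 7.0000.
        Var[R] = 2*n_A*n_B*(2*n_A*n_B - n_A - n_B) / ((n_A+n_B)^2 * (n_A+n_B-1)) = 4320/1584 = 2.7273.
        SD[R] = 1.6514.
Step 4: Continuity-corrected z = (R - 0.5 - E[R]) / SD[R] = (8 - 0.5 - 7.0000) / 1.6514 = 0.3028.
Step 5: Two-sided p-value via normal approximation = 2*(1 - Phi(|z|)) = 0.762069.
Step 6: alpha = 0.1. fail to reject H0.

R = 8, z = 0.3028, p = 0.762069, fail to reject H0.


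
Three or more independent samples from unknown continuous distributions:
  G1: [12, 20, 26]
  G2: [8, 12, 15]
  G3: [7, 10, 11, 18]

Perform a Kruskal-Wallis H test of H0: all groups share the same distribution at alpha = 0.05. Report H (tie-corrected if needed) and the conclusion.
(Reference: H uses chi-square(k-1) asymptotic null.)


Step 1: Combine all N = 10 observations and assign midranks.
sorted (value, group, rank): (7,G3,1), (8,G2,2), (10,G3,3), (11,G3,4), (12,G1,5.5), (12,G2,5.5), (15,G2,7), (18,G3,8), (20,G1,9), (26,G1,10)
Step 2: Sum ranks within each group.
R_1 = 24.5 (n_1 = 3)
R_2 = 14.5 (n_2 = 3)
R_3 = 16 (n_3 = 4)
Step 3: H = 12/(N(N+1)) * sum(R_i^2/n_i) - 3(N+1)
     = 12/(10*11) * (24.5^2/3 + 14.5^2/3 + 16^2/4) - 3*11
     = 0.109091 * 334.167 - 33
     = 3.454545.
Step 4: Ties present; correction factor C = 1 - 6/(10^3 - 10) = 0.993939. Corrected H = 3.454545 / 0.993939 = 3.475610.
Step 5: Under H0, H ~ chi^2(2); p-value = 0.175906.
Step 6: alpha = 0.05. fail to reject H0.

H = 3.4756, df = 2, p = 0.175906, fail to reject H0.


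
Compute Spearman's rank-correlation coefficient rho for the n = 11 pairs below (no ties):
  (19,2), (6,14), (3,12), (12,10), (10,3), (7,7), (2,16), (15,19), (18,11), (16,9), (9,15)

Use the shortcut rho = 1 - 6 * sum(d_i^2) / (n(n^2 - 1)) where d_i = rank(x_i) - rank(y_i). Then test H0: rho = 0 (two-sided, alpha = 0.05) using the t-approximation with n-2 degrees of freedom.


Step 1: Rank x and y separately (midranks; no ties here).
rank(x): 19->11, 6->3, 3->2, 12->7, 10->6, 7->4, 2->1, 15->8, 18->10, 16->9, 9->5
rank(y): 2->1, 14->8, 12->7, 10->5, 3->2, 7->3, 16->10, 19->11, 11->6, 9->4, 15->9
Step 2: d_i = R_x(i) - R_y(i); compute d_i^2.
  (11-1)^2=100, (3-8)^2=25, (2-7)^2=25, (7-5)^2=4, (6-2)^2=16, (4-3)^2=1, (1-10)^2=81, (8-11)^2=9, (10-6)^2=16, (9-4)^2=25, (5-9)^2=16
sum(d^2) = 318.
Step 3: rho = 1 - 6*318 / (11*(11^2 - 1)) = 1 - 1908/1320 = -0.445455.
Step 4: Under H0, t = rho * sqrt((n-2)/(1-rho^2)) = -1.4926 ~ t(9).
Step 5: Two-sided p-value from the t-distribution with 9 df = 0.169733.
Step 6: alpha = 0.05. fail to reject H0.

rho = -0.4455, p = 0.169733, fail to reject H0 at alpha = 0.05.


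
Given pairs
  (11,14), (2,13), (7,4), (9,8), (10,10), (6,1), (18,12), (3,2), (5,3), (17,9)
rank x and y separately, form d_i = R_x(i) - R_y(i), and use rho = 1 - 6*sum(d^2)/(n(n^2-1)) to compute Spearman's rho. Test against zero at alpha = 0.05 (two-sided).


Step 1: Rank x and y separately (midranks; no ties here).
rank(x): 11->8, 2->1, 7->5, 9->6, 10->7, 6->4, 18->10, 3->2, 5->3, 17->9
rank(y): 14->10, 13->9, 4->4, 8->5, 10->7, 1->1, 12->8, 2->2, 3->3, 9->6
Step 2: d_i = R_x(i) - R_y(i); compute d_i^2.
  (8-10)^2=4, (1-9)^2=64, (5-4)^2=1, (6-5)^2=1, (7-7)^2=0, (4-1)^2=9, (10-8)^2=4, (2-2)^2=0, (3-3)^2=0, (9-6)^2=9
sum(d^2) = 92.
Step 3: rho = 1 - 6*92 / (10*(10^2 - 1)) = 1 - 552/990 = 0.442424.
Step 4: Under H0, t = rho * sqrt((n-2)/(1-rho^2)) = 1.3954 ~ t(8).
Step 5: Two-sided p-value from the t-distribution with 8 df = 0.200423.
Step 6: alpha = 0.05. fail to reject H0.

rho = 0.4424, p = 0.200423, fail to reject H0 at alpha = 0.05.


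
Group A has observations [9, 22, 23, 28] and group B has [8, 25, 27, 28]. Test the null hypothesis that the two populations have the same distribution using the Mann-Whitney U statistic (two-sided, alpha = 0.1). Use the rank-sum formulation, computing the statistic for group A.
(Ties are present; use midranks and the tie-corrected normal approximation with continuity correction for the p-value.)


Step 1: Combine and sort all 8 observations; assign midranks.
sorted (value, group): (8,Y), (9,X), (22,X), (23,X), (25,Y), (27,Y), (28,X), (28,Y)
ranks: 8->1, 9->2, 22->3, 23->4, 25->5, 27->6, 28->7.5, 28->7.5
Step 2: Rank sum for X: R1 = 2 + 3 + 4 + 7.5 = 16.5.
Step 3: U_X = R1 - n1(n1+1)/2 = 16.5 - 4*5/2 = 16.5 - 10 = 6.5.
       U_Y = n1*n2 - U_X = 16 - 6.5 = 9.5.
Step 4: Ties are present, so use the tie-corrected normal approximation (with continuity correction) for the p-value.
Step 5: p-value = 0.771503; compare to alpha = 0.1. fail to reject H0.

U_X = 6.5, p = 0.771503, fail to reject H0 at alpha = 0.1.


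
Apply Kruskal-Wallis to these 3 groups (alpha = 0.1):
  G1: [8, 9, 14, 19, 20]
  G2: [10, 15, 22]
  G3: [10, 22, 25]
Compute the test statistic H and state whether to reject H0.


Step 1: Combine all N = 11 observations and assign midranks.
sorted (value, group, rank): (8,G1,1), (9,G1,2), (10,G2,3.5), (10,G3,3.5), (14,G1,5), (15,G2,6), (19,G1,7), (20,G1,8), (22,G2,9.5), (22,G3,9.5), (25,G3,11)
Step 2: Sum ranks within each group.
R_1 = 23 (n_1 = 5)
R_2 = 19 (n_2 = 3)
R_3 = 24 (n_3 = 3)
Step 3: H = 12/(N(N+1)) * sum(R_i^2/n_i) - 3(N+1)
     = 12/(11*12) * (23^2/5 + 19^2/3 + 24^2/3) - 3*12
     = 0.090909 * 418.133 - 36
     = 2.012121.
Step 4: Ties present; correction factor C = 1 - 12/(11^3 - 11) = 0.990909. Corrected H = 2.012121 / 0.990909 = 2.030581.
Step 5: Under H0, H ~ chi^2(2); p-value = 0.362297.
Step 6: alpha = 0.1. fail to reject H0.

H = 2.0306, df = 2, p = 0.362297, fail to reject H0.


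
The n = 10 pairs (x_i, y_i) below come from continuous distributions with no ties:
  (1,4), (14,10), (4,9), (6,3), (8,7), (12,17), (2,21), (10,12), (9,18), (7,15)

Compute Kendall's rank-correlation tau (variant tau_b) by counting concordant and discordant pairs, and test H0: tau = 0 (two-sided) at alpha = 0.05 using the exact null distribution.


Step 1: Enumerate the 45 unordered pairs (i,j) with i<j and classify each by sign(x_j-x_i) * sign(y_j-y_i).
  (1,2):dx=+13,dy=+6->C; (1,3):dx=+3,dy=+5->C; (1,4):dx=+5,dy=-1->D; (1,5):dx=+7,dy=+3->C
  (1,6):dx=+11,dy=+13->C; (1,7):dx=+1,dy=+17->C; (1,8):dx=+9,dy=+8->C; (1,9):dx=+8,dy=+14->C
  (1,10):dx=+6,dy=+11->C; (2,3):dx=-10,dy=-1->C; (2,4):dx=-8,dy=-7->C; (2,5):dx=-6,dy=-3->C
  (2,6):dx=-2,dy=+7->D; (2,7):dx=-12,dy=+11->D; (2,8):dx=-4,dy=+2->D; (2,9):dx=-5,dy=+8->D
  (2,10):dx=-7,dy=+5->D; (3,4):dx=+2,dy=-6->D; (3,5):dx=+4,dy=-2->D; (3,6):dx=+8,dy=+8->C
  (3,7):dx=-2,dy=+12->D; (3,8):dx=+6,dy=+3->C; (3,9):dx=+5,dy=+9->C; (3,10):dx=+3,dy=+6->C
  (4,5):dx=+2,dy=+4->C; (4,6):dx=+6,dy=+14->C; (4,7):dx=-4,dy=+18->D; (4,8):dx=+4,dy=+9->C
  (4,9):dx=+3,dy=+15->C; (4,10):dx=+1,dy=+12->C; (5,6):dx=+4,dy=+10->C; (5,7):dx=-6,dy=+14->D
  (5,8):dx=+2,dy=+5->C; (5,9):dx=+1,dy=+11->C; (5,10):dx=-1,dy=+8->D; (6,7):dx=-10,dy=+4->D
  (6,8):dx=-2,dy=-5->C; (6,9):dx=-3,dy=+1->D; (6,10):dx=-5,dy=-2->C; (7,8):dx=+8,dy=-9->D
  (7,9):dx=+7,dy=-3->D; (7,10):dx=+5,dy=-6->D; (8,9):dx=-1,dy=+6->D; (8,10):dx=-3,dy=+3->D
  (9,10):dx=-2,dy=-3->C
Step 2: C = 26, D = 19, total pairs = 45.
Step 3: tau = (C - D)/(n(n-1)/2) = (26 - 19)/45 = 0.155556.
Step 4: Exact two-sided p-value (enumerate n! = 3628800 permutations of y under H0): p = 0.600654.
Step 5: alpha = 0.05. fail to reject H0.

tau_b = 0.1556 (C=26, D=19), p = 0.600654, fail to reject H0.


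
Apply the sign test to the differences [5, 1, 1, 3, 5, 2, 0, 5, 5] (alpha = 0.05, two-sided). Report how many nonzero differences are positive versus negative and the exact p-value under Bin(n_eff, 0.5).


Step 1: Discard zero differences. Original n = 9; n_eff = number of nonzero differences = 8.
Nonzero differences (with sign): +5, +1, +1, +3, +5, +2, +5, +5
Step 2: Count signs: positive = 8, negative = 0.
Step 3: Under H0: P(positive) = 0.5, so the number of positives S ~ Bin(8, 0.5).
Step 4: Two-sided exact p-value = sum of Bin(8,0.5) probabilities at or below the observed probability = 0.007812.
Step 5: alpha = 0.05. reject H0.

n_eff = 8, pos = 8, neg = 0, p = 0.007812, reject H0.


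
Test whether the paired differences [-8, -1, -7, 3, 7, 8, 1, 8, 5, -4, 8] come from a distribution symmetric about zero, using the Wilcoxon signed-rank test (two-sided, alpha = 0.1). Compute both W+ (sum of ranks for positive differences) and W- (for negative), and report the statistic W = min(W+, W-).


Step 1: Drop any zero differences (none here) and take |d_i|.
|d| = [8, 1, 7, 3, 7, 8, 1, 8, 5, 4, 8]
Step 2: Midrank |d_i| (ties get averaged ranks).
ranks: |8|->9.5, |1|->1.5, |7|->6.5, |3|->3, |7|->6.5, |8|->9.5, |1|->1.5, |8|->9.5, |5|->5, |4|->4, |8|->9.5
Step 3: Attach original signs; sum ranks with positive sign and with negative sign.
W+ = 3 + 6.5 + 9.5 + 1.5 + 9.5 + 5 + 9.5 = 44.5
W- = 9.5 + 1.5 + 6.5 + 4 = 21.5
(Check: W+ + W- = 66 should equal n(n+1)/2 = 66.)
Step 4: Test statistic W = min(W+, W-) = 21.5.
Step 5: Ties in |d|, so use the tie-corrected normal approximation.
        E[W] = n(n+1)/4 = 11*12/4 = 33.
        Tie groups: |d|=1 (t=2), |d|=7 (t=2), |d|=8 (t=4); sum(t^3 - t) = 72.
        Var[W] = n(n+1)(2n+1)/24 - sum(t^3-t)/48 = 3036/24 - 72/48 = 125.
        z = (W - E[W]) / sqrt(Var[W]) = (21.5 - 33) / 11.1803 = -1.0286.
        Two-sided p = 2*Phi(z) = 0.303672.
Step 6: alpha = 0.1. fail to reject H0.

W+ = 44.5, W- = 21.5, W = min = 21.5, p = 0.303672, fail to reject H0.


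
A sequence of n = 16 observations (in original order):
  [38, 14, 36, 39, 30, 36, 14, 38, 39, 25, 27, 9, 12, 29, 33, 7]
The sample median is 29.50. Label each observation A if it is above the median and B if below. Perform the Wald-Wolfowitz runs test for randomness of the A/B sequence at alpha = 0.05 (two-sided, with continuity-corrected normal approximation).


Step 1: Compute median = 29.50; label A = above, B = below.
Labels in order: ABAAAABAABBBBBAB  (n_A = 8, n_B = 8)
Step 2: Count runs R = 8.
Step 3: Under H0 (random ordering), E[R] = 2*n_A*n_B/(n_A+n_B) + 1 = 2*8*8/16 + 1 = 9.0000.
        Var[R] = 2*n_A*n_B*(2*n_A*n_B - n_A - n_B) / ((n_A+n_B)^2 * (n_A+n_B-1)) = 14336/3840 = 3.7333.
        SD[R] = 1.9322.
Step 4: Continuity-corrected z = (R + 0.5 - E[R]) / SD[R] = (8 + 0.5 - 9.0000) / 1.9322 = -0.2588.
Step 5: Two-sided p-value via normal approximation = 2*(1 - Phi(|z|)) = 0.795809.
Step 6: alpha = 0.05. fail to reject H0.

R = 8, z = -0.2588, p = 0.795809, fail to reject H0.


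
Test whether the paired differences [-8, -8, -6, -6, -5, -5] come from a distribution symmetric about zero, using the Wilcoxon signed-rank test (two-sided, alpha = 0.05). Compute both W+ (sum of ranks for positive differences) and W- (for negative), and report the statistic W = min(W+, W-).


Step 1: Drop any zero differences (none here) and take |d_i|.
|d| = [8, 8, 6, 6, 5, 5]
Step 2: Midrank |d_i| (ties get averaged ranks).
ranks: |8|->5.5, |8|->5.5, |6|->3.5, |6|->3.5, |5|->1.5, |5|->1.5
Step 3: Attach original signs; sum ranks with positive sign and with negative sign.
W+ = 0 = 0
W- = 5.5 + 5.5 + 3.5 + 3.5 + 1.5 + 1.5 = 21
(Check: W+ + W- = 21 should equal n(n+1)/2 = 21.)
Step 4: Test statistic W = min(W+, W-) = 0.
Step 5: Ties in |d|, so use the tie-corrected normal approximation.
        E[W] = n(n+1)/4 = 6*7/4 = 10.5.
        Tie groups: |d|=5 (t=2), |d|=6 (t=2), |d|=8 (t=2); sum(t^3 - t) = 18.
        Var[W] = n(n+1)(2n+1)/24 - sum(t^3-t)/48 = 546/24 - 18/48 = 22.375.
        z = (W - E[W]) / sqrt(Var[W]) = (0 - 10.5) / 4.7302 = -2.2198.
        Two-sided p = 2*Phi(z) = 0.026434.
Step 6: alpha = 0.05. reject H0.

W+ = 0, W- = 21, W = min = 0, p = 0.026434, reject H0.


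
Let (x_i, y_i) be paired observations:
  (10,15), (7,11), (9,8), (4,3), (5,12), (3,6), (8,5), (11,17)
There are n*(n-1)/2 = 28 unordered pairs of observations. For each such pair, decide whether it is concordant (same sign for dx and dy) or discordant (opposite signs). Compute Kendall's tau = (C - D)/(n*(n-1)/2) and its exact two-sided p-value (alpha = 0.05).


Step 1: Enumerate the 28 unordered pairs (i,j) with i<j and classify each by sign(x_j-x_i) * sign(y_j-y_i).
  (1,2):dx=-3,dy=-4->C; (1,3):dx=-1,dy=-7->C; (1,4):dx=-6,dy=-12->C; (1,5):dx=-5,dy=-3->C
  (1,6):dx=-7,dy=-9->C; (1,7):dx=-2,dy=-10->C; (1,8):dx=+1,dy=+2->C; (2,3):dx=+2,dy=-3->D
  (2,4):dx=-3,dy=-8->C; (2,5):dx=-2,dy=+1->D; (2,6):dx=-4,dy=-5->C; (2,7):dx=+1,dy=-6->D
  (2,8):dx=+4,dy=+6->C; (3,4):dx=-5,dy=-5->C; (3,5):dx=-4,dy=+4->D; (3,6):dx=-6,dy=-2->C
  (3,7):dx=-1,dy=-3->C; (3,8):dx=+2,dy=+9->C; (4,5):dx=+1,dy=+9->C; (4,6):dx=-1,dy=+3->D
  (4,7):dx=+4,dy=+2->C; (4,8):dx=+7,dy=+14->C; (5,6):dx=-2,dy=-6->C; (5,7):dx=+3,dy=-7->D
  (5,8):dx=+6,dy=+5->C; (6,7):dx=+5,dy=-1->D; (6,8):dx=+8,dy=+11->C; (7,8):dx=+3,dy=+12->C
Step 2: C = 21, D = 7, total pairs = 28.
Step 3: tau = (C - D)/(n(n-1)/2) = (21 - 7)/28 = 0.500000.
Step 4: Exact two-sided p-value (enumerate n! = 40320 permutations of y under H0): p = 0.108681.
Step 5: alpha = 0.05. fail to reject H0.

tau_b = 0.5000 (C=21, D=7), p = 0.108681, fail to reject H0.


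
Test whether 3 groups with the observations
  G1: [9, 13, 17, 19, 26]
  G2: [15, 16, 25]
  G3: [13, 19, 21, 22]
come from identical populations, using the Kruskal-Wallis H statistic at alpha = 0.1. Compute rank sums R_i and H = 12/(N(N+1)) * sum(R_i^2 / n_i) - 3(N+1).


Step 1: Combine all N = 12 observations and assign midranks.
sorted (value, group, rank): (9,G1,1), (13,G1,2.5), (13,G3,2.5), (15,G2,4), (16,G2,5), (17,G1,6), (19,G1,7.5), (19,G3,7.5), (21,G3,9), (22,G3,10), (25,G2,11), (26,G1,12)
Step 2: Sum ranks within each group.
R_1 = 29 (n_1 = 5)
R_2 = 20 (n_2 = 3)
R_3 = 29 (n_3 = 4)
Step 3: H = 12/(N(N+1)) * sum(R_i^2/n_i) - 3(N+1)
     = 12/(12*13) * (29^2/5 + 20^2/3 + 29^2/4) - 3*13
     = 0.076923 * 511.783 - 39
     = 0.367949.
Step 4: Ties present; correction factor C = 1 - 12/(12^3 - 12) = 0.993007. Corrected H = 0.367949 / 0.993007 = 0.370540.
Step 5: Under H0, H ~ chi^2(2); p-value = 0.830880.
Step 6: alpha = 0.1. fail to reject H0.

H = 0.3705, df = 2, p = 0.830880, fail to reject H0.


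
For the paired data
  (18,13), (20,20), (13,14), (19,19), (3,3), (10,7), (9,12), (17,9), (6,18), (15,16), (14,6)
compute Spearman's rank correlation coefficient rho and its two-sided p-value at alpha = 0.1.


Step 1: Rank x and y separately (midranks; no ties here).
rank(x): 18->9, 20->11, 13->5, 19->10, 3->1, 10->4, 9->3, 17->8, 6->2, 15->7, 14->6
rank(y): 13->6, 20->11, 14->7, 19->10, 3->1, 7->3, 12->5, 9->4, 18->9, 16->8, 6->2
Step 2: d_i = R_x(i) - R_y(i); compute d_i^2.
  (9-6)^2=9, (11-11)^2=0, (5-7)^2=4, (10-10)^2=0, (1-1)^2=0, (4-3)^2=1, (3-5)^2=4, (8-4)^2=16, (2-9)^2=49, (7-8)^2=1, (6-2)^2=16
sum(d^2) = 100.
Step 3: rho = 1 - 6*100 / (11*(11^2 - 1)) = 1 - 600/1320 = 0.545455.
Step 4: Under H0, t = rho * sqrt((n-2)/(1-rho^2)) = 1.9524 ~ t(9).
Step 5: Two-sided p-value from the t-distribution with 9 df = 0.082651.
Step 6: alpha = 0.1. reject H0.

rho = 0.5455, p = 0.082651, reject H0 at alpha = 0.1.


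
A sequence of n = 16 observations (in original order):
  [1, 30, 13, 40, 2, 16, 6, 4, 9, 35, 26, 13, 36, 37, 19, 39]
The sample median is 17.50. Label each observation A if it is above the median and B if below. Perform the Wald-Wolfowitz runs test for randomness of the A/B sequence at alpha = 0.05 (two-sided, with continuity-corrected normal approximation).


Step 1: Compute median = 17.50; label A = above, B = below.
Labels in order: BABABBBBBAABAAAA  (n_A = 8, n_B = 8)
Step 2: Count runs R = 8.
Step 3: Under H0 (random ordering), E[R] = 2*n_A*n_B/(n_A+n_B) + 1 = 2*8*8/16 + 1 = 9.0000.
        Var[R] = 2*n_A*n_B*(2*n_A*n_B - n_A - n_B) / ((n_A+n_B)^2 * (n_A+n_B-1)) = 14336/3840 = 3.7333.
        SD[R] = 1.9322.
Step 4: Continuity-corrected z = (R + 0.5 - E[R]) / SD[R] = (8 + 0.5 - 9.0000) / 1.9322 = -0.2588.
Step 5: Two-sided p-value via normal approximation = 2*(1 - Phi(|z|)) = 0.795809.
Step 6: alpha = 0.05. fail to reject H0.

R = 8, z = -0.2588, p = 0.795809, fail to reject H0.


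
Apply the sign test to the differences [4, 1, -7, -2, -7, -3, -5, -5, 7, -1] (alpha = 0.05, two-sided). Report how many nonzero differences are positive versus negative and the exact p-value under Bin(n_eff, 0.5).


Step 1: Discard zero differences. Original n = 10; n_eff = number of nonzero differences = 10.
Nonzero differences (with sign): +4, +1, -7, -2, -7, -3, -5, -5, +7, -1
Step 2: Count signs: positive = 3, negative = 7.
Step 3: Under H0: P(positive) = 0.5, so the number of positives S ~ Bin(10, 0.5).
Step 4: Two-sided exact p-value = sum of Bin(10,0.5) probabilities at or below the observed probability = 0.343750.
Step 5: alpha = 0.05. fail to reject H0.

n_eff = 10, pos = 3, neg = 7, p = 0.343750, fail to reject H0.


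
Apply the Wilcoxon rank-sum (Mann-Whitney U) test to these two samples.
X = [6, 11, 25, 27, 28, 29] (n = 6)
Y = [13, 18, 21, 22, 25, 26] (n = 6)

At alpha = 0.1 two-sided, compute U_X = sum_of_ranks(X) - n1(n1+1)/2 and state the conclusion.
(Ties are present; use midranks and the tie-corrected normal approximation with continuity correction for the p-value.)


Step 1: Combine and sort all 12 observations; assign midranks.
sorted (value, group): (6,X), (11,X), (13,Y), (18,Y), (21,Y), (22,Y), (25,X), (25,Y), (26,Y), (27,X), (28,X), (29,X)
ranks: 6->1, 11->2, 13->3, 18->4, 21->5, 22->6, 25->7.5, 25->7.5, 26->9, 27->10, 28->11, 29->12
Step 2: Rank sum for X: R1 = 1 + 2 + 7.5 + 10 + 11 + 12 = 43.5.
Step 3: U_X = R1 - n1(n1+1)/2 = 43.5 - 6*7/2 = 43.5 - 21 = 22.5.
       U_Y = n1*n2 - U_X = 36 - 22.5 = 13.5.
Step 4: Ties are present, so use the tie-corrected normal approximation (with continuity correction) for the p-value.
Step 5: p-value = 0.521110; compare to alpha = 0.1. fail to reject H0.

U_X = 22.5, p = 0.521110, fail to reject H0 at alpha = 0.1.


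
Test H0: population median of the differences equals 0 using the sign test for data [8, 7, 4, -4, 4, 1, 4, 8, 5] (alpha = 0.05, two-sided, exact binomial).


Step 1: Discard zero differences. Original n = 9; n_eff = number of nonzero differences = 9.
Nonzero differences (with sign): +8, +7, +4, -4, +4, +1, +4, +8, +5
Step 2: Count signs: positive = 8, negative = 1.
Step 3: Under H0: P(positive) = 0.5, so the number of positives S ~ Bin(9, 0.5).
Step 4: Two-sided exact p-value = sum of Bin(9,0.5) probabilities at or below the observed probability = 0.039062.
Step 5: alpha = 0.05. reject H0.

n_eff = 9, pos = 8, neg = 1, p = 0.039062, reject H0.


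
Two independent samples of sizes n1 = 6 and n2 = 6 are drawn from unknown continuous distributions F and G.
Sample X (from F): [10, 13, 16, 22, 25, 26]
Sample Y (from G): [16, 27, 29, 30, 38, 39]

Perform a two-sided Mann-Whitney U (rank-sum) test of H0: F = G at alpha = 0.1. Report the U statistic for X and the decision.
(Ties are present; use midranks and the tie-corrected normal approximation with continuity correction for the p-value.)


Step 1: Combine and sort all 12 observations; assign midranks.
sorted (value, group): (10,X), (13,X), (16,X), (16,Y), (22,X), (25,X), (26,X), (27,Y), (29,Y), (30,Y), (38,Y), (39,Y)
ranks: 10->1, 13->2, 16->3.5, 16->3.5, 22->5, 25->6, 26->7, 27->8, 29->9, 30->10, 38->11, 39->12
Step 2: Rank sum for X: R1 = 1 + 2 + 3.5 + 5 + 6 + 7 = 24.5.
Step 3: U_X = R1 - n1(n1+1)/2 = 24.5 - 6*7/2 = 24.5 - 21 = 3.5.
       U_Y = n1*n2 - U_X = 36 - 3.5 = 32.5.
Step 4: Ties are present, so use the tie-corrected normal approximation (with continuity correction) for the p-value.
Step 5: p-value = 0.024722; compare to alpha = 0.1. reject H0.

U_X = 3.5, p = 0.024722, reject H0 at alpha = 0.1.


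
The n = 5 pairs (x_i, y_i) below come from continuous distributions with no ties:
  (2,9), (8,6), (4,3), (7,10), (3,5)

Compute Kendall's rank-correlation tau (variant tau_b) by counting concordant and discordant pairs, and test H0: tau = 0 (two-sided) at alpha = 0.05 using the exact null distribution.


Step 1: Enumerate the 10 unordered pairs (i,j) with i<j and classify each by sign(x_j-x_i) * sign(y_j-y_i).
  (1,2):dx=+6,dy=-3->D; (1,3):dx=+2,dy=-6->D; (1,4):dx=+5,dy=+1->C; (1,5):dx=+1,dy=-4->D
  (2,3):dx=-4,dy=-3->C; (2,4):dx=-1,dy=+4->D; (2,5):dx=-5,dy=-1->C; (3,4):dx=+3,dy=+7->C
  (3,5):dx=-1,dy=+2->D; (4,5):dx=-4,dy=-5->C
Step 2: C = 5, D = 5, total pairs = 10.
Step 3: tau = (C - D)/(n(n-1)/2) = (5 - 5)/10 = 0.000000.
Step 4: Exact two-sided p-value (enumerate n! = 120 permutations of y under H0): p = 1.000000.
Step 5: alpha = 0.05. fail to reject H0.

tau_b = 0.0000 (C=5, D=5), p = 1.000000, fail to reject H0.


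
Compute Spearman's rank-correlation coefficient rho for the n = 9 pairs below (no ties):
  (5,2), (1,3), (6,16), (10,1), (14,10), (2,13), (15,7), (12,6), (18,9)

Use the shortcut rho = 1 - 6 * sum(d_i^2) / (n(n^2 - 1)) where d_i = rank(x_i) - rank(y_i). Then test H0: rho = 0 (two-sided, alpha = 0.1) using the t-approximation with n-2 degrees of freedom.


Step 1: Rank x and y separately (midranks; no ties here).
rank(x): 5->3, 1->1, 6->4, 10->5, 14->7, 2->2, 15->8, 12->6, 18->9
rank(y): 2->2, 3->3, 16->9, 1->1, 10->7, 13->8, 7->5, 6->4, 9->6
Step 2: d_i = R_x(i) - R_y(i); compute d_i^2.
  (3-2)^2=1, (1-3)^2=4, (4-9)^2=25, (5-1)^2=16, (7-7)^2=0, (2-8)^2=36, (8-5)^2=9, (6-4)^2=4, (9-6)^2=9
sum(d^2) = 104.
Step 3: rho = 1 - 6*104 / (9*(9^2 - 1)) = 1 - 624/720 = 0.133333.
Step 4: Under H0, t = rho * sqrt((n-2)/(1-rho^2)) = 0.3559 ~ t(7).
Step 5: Two-sided p-value from the t-distribution with 7 df = 0.732368.
Step 6: alpha = 0.1. fail to reject H0.

rho = 0.1333, p = 0.732368, fail to reject H0 at alpha = 0.1.


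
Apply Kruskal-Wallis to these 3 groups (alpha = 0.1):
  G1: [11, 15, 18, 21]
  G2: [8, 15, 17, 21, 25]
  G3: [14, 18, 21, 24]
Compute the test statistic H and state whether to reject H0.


Step 1: Combine all N = 13 observations and assign midranks.
sorted (value, group, rank): (8,G2,1), (11,G1,2), (14,G3,3), (15,G1,4.5), (15,G2,4.5), (17,G2,6), (18,G1,7.5), (18,G3,7.5), (21,G1,10), (21,G2,10), (21,G3,10), (24,G3,12), (25,G2,13)
Step 2: Sum ranks within each group.
R_1 = 24 (n_1 = 4)
R_2 = 34.5 (n_2 = 5)
R_3 = 32.5 (n_3 = 4)
Step 3: H = 12/(N(N+1)) * sum(R_i^2/n_i) - 3(N+1)
     = 12/(13*14) * (24^2/4 + 34.5^2/5 + 32.5^2/4) - 3*14
     = 0.065934 * 646.112 - 42
     = 0.600824.
Step 4: Ties present; correction factor C = 1 - 36/(13^3 - 13) = 0.983516. Corrected H = 0.600824 / 0.983516 = 0.610894.
Step 5: Under H0, H ~ chi^2(2); p-value = 0.736794.
Step 6: alpha = 0.1. fail to reject H0.

H = 0.6109, df = 2, p = 0.736794, fail to reject H0.


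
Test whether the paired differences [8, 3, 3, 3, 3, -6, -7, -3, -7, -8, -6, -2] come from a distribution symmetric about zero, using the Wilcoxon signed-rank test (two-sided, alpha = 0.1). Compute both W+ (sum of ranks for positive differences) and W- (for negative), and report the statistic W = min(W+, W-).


Step 1: Drop any zero differences (none here) and take |d_i|.
|d| = [8, 3, 3, 3, 3, 6, 7, 3, 7, 8, 6, 2]
Step 2: Midrank |d_i| (ties get averaged ranks).
ranks: |8|->11.5, |3|->4, |3|->4, |3|->4, |3|->4, |6|->7.5, |7|->9.5, |3|->4, |7|->9.5, |8|->11.5, |6|->7.5, |2|->1
Step 3: Attach original signs; sum ranks with positive sign and with negative sign.
W+ = 11.5 + 4 + 4 + 4 + 4 = 27.5
W- = 7.5 + 9.5 + 4 + 9.5 + 11.5 + 7.5 + 1 = 50.5
(Check: W+ + W- = 78 should equal n(n+1)/2 = 78.)
Step 4: Test statistic W = min(W+, W-) = 27.5.
Step 5: Ties in |d|, so use the tie-corrected normal approximation.
        E[W] = n(n+1)/4 = 12*13/4 = 39.
        Tie groups: |d|=3 (t=5), |d|=6 (t=2), |d|=7 (t=2), |d|=8 (t=2); sum(t^3 - t) = 138.
        Var[W] = n(n+1)(2n+1)/24 - sum(t^3-t)/48 = 3900/24 - 138/48 = 159.625.
        z = (W - E[W]) / sqrt(Var[W]) = (27.5 - 39) / 12.6343 = -0.9102.
        Two-sided p = 2*Phi(z) = 0.362705.
Step 6: alpha = 0.1. fail to reject H0.

W+ = 27.5, W- = 50.5, W = min = 27.5, p = 0.362705, fail to reject H0.


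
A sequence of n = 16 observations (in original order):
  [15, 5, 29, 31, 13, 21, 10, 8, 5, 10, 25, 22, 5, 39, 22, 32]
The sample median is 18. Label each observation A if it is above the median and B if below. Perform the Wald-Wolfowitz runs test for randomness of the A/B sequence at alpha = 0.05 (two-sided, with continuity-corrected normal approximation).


Step 1: Compute median = 18; label A = above, B = below.
Labels in order: BBAABABBBBAABAAA  (n_A = 8, n_B = 8)
Step 2: Count runs R = 8.
Step 3: Under H0 (random ordering), E[R] = 2*n_A*n_B/(n_A+n_B) + 1 = 2*8*8/16 + 1 = 9.0000.
        Var[R] = 2*n_A*n_B*(2*n_A*n_B - n_A - n_B) / ((n_A+n_B)^2 * (n_A+n_B-1)) = 14336/3840 = 3.7333.
        SD[R] = 1.9322.
Step 4: Continuity-corrected z = (R + 0.5 - E[R]) / SD[R] = (8 + 0.5 - 9.0000) / 1.9322 = -0.2588.
Step 5: Two-sided p-value via normal approximation = 2*(1 - Phi(|z|)) = 0.795809.
Step 6: alpha = 0.05. fail to reject H0.

R = 8, z = -0.2588, p = 0.795809, fail to reject H0.


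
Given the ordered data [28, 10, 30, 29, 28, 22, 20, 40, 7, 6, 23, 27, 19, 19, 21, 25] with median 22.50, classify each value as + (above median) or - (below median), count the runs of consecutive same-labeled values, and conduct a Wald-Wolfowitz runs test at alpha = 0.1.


Step 1: Compute median = 22.50; label A = above, B = below.
Labels in order: ABAAABBABBAABBBA  (n_A = 8, n_B = 8)
Step 2: Count runs R = 9.
Step 3: Under H0 (random ordering), E[R] = 2*n_A*n_B/(n_A+n_B) + 1 = 2*8*8/16 + 1 = 9.0000.
        Var[R] = 2*n_A*n_B*(2*n_A*n_B - n_A - n_B) / ((n_A+n_B)^2 * (n_A+n_B-1)) = 14336/3840 = 3.7333.
        SD[R] = 1.9322.
Step 4: R = E[R], so z = 0 with no continuity correction.
Step 5: Two-sided p-value via normal approximation = 2*(1 - Phi(|z|)) = 1.000000.
Step 6: alpha = 0.1. fail to reject H0.

R = 9, z = 0.0000, p = 1.000000, fail to reject H0.


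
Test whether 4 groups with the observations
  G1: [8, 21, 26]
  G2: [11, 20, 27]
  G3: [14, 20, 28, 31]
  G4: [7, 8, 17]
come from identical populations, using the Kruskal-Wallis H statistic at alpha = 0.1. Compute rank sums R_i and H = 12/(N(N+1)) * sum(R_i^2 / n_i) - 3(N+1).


Step 1: Combine all N = 13 observations and assign midranks.
sorted (value, group, rank): (7,G4,1), (8,G1,2.5), (8,G4,2.5), (11,G2,4), (14,G3,5), (17,G4,6), (20,G2,7.5), (20,G3,7.5), (21,G1,9), (26,G1,10), (27,G2,11), (28,G3,12), (31,G3,13)
Step 2: Sum ranks within each group.
R_1 = 21.5 (n_1 = 3)
R_2 = 22.5 (n_2 = 3)
R_3 = 37.5 (n_3 = 4)
R_4 = 9.5 (n_4 = 3)
Step 3: H = 12/(N(N+1)) * sum(R_i^2/n_i) - 3(N+1)
     = 12/(13*14) * (21.5^2/3 + 22.5^2/3 + 37.5^2/4 + 9.5^2/3) - 3*14
     = 0.065934 * 704.479 - 42
     = 4.449176.
Step 4: Ties present; correction factor C = 1 - 12/(13^3 - 13) = 0.994505. Corrected H = 4.449176 / 0.994505 = 4.473757.
Step 5: Under H0, H ~ chi^2(3); p-value = 0.214643.
Step 6: alpha = 0.1. fail to reject H0.

H = 4.4738, df = 3, p = 0.214643, fail to reject H0.


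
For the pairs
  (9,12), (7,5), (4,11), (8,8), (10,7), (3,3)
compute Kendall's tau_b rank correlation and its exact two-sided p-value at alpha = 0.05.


Step 1: Enumerate the 15 unordered pairs (i,j) with i<j and classify each by sign(x_j-x_i) * sign(y_j-y_i).
  (1,2):dx=-2,dy=-7->C; (1,3):dx=-5,dy=-1->C; (1,4):dx=-1,dy=-4->C; (1,5):dx=+1,dy=-5->D
  (1,6):dx=-6,dy=-9->C; (2,3):dx=-3,dy=+6->D; (2,4):dx=+1,dy=+3->C; (2,5):dx=+3,dy=+2->C
  (2,6):dx=-4,dy=-2->C; (3,4):dx=+4,dy=-3->D; (3,5):dx=+6,dy=-4->D; (3,6):dx=-1,dy=-8->C
  (4,5):dx=+2,dy=-1->D; (4,6):dx=-5,dy=-5->C; (5,6):dx=-7,dy=-4->C
Step 2: C = 10, D = 5, total pairs = 15.
Step 3: tau = (C - D)/(n(n-1)/2) = (10 - 5)/15 = 0.333333.
Step 4: Exact two-sided p-value (enumerate n! = 720 permutations of y under H0): p = 0.469444.
Step 5: alpha = 0.05. fail to reject H0.

tau_b = 0.3333 (C=10, D=5), p = 0.469444, fail to reject H0.


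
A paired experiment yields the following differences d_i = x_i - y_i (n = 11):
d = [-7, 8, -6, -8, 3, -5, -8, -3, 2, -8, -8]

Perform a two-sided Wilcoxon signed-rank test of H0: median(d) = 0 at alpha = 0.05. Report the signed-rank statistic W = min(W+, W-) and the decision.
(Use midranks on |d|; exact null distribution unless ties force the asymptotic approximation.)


Step 1: Drop any zero differences (none here) and take |d_i|.
|d| = [7, 8, 6, 8, 3, 5, 8, 3, 2, 8, 8]
Step 2: Midrank |d_i| (ties get averaged ranks).
ranks: |7|->6, |8|->9, |6|->5, |8|->9, |3|->2.5, |5|->4, |8|->9, |3|->2.5, |2|->1, |8|->9, |8|->9
Step 3: Attach original signs; sum ranks with positive sign and with negative sign.
W+ = 9 + 2.5 + 1 = 12.5
W- = 6 + 5 + 9 + 4 + 9 + 2.5 + 9 + 9 = 53.5
(Check: W+ + W- = 66 should equal n(n+1)/2 = 66.)
Step 4: Test statistic W = min(W+, W-) = 12.5.
Step 5: Ties in |d|, so use the tie-corrected normal approximation.
        E[W] = n(n+1)/4 = 11*12/4 = 33.
        Tie groups: |d|=3 (t=2), |d|=8 (t=5); sum(t^3 - t) = 126.
        Var[W] = n(n+1)(2n+1)/24 - sum(t^3-t)/48 = 3036/24 - 126/48 = 123.875.
        z = (W - E[W]) / sqrt(Var[W]) = (12.5 - 33) / 11.1299 = -1.8419.
        Two-sided p = 2*Phi(z) = 0.065492.
Step 6: alpha = 0.05. fail to reject H0.

W+ = 12.5, W- = 53.5, W = min = 12.5, p = 0.065492, fail to reject H0.
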